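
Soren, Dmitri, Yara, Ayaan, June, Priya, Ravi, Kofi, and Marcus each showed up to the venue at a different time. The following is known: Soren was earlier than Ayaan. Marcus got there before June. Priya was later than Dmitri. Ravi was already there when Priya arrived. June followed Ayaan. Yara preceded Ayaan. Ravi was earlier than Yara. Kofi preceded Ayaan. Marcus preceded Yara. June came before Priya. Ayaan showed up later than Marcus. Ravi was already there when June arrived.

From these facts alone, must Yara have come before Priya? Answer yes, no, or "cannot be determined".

Chain the constraints: Yara → Ayaan → June → Priya. Each link is directly stated, so Yara comes before Priya.

yes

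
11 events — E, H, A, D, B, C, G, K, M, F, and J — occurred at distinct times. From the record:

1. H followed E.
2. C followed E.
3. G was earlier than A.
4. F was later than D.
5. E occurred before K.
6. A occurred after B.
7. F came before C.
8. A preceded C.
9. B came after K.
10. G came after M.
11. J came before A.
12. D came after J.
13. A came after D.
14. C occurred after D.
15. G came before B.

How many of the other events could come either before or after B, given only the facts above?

4

Forced before B: E, G, K, and M; forced after B: A and C.
That leaves D, F, H, and J with no forced order relative to B — 4.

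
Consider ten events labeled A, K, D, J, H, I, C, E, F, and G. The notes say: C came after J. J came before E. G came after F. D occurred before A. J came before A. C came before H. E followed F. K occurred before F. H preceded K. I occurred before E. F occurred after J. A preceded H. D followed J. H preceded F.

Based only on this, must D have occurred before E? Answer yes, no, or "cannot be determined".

Chain the constraints: D → A → H → F → E. Each link is directly stated, so D comes before E.

yes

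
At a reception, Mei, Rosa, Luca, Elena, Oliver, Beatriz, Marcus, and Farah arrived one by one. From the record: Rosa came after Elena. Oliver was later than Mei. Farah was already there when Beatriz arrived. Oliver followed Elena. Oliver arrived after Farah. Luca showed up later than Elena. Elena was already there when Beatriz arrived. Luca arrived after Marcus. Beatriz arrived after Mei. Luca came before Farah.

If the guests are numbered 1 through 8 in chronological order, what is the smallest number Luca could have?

Elena and Marcus must both come before Luca — 2 forced predecessors.
Nothing else is forced ahead of Luca, so their earliest slot is position 2 + 1 = 3.

3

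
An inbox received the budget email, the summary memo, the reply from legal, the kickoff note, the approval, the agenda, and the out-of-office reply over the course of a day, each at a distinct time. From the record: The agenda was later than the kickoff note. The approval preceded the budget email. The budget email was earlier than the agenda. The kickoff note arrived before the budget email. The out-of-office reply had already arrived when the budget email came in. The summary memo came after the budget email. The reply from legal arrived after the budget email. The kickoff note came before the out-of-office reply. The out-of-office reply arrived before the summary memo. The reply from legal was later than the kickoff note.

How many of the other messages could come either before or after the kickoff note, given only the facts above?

1

Forced after the kickoff note: the agenda, the budget email, the out-of-office reply, the reply from legal, and the summary memo.
That leaves the approval with no forced order relative to the kickoff note — 1.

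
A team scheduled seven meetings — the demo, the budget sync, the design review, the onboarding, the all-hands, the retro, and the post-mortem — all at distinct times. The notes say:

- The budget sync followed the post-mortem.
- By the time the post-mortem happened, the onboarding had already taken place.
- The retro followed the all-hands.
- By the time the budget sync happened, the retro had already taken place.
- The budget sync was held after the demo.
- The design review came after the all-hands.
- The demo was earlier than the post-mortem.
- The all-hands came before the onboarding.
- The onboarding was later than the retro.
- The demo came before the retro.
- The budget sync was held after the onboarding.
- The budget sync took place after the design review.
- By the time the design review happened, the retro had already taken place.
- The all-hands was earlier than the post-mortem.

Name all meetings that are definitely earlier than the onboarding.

Directly stated before the onboarding: the all-hands and the retro.
The demo reaches the onboarding via the demo → the retro → the onboarding.
No chain forces the post-mortem (or any of the others) ahead of the onboarding.

the all-hands, the demo, the retro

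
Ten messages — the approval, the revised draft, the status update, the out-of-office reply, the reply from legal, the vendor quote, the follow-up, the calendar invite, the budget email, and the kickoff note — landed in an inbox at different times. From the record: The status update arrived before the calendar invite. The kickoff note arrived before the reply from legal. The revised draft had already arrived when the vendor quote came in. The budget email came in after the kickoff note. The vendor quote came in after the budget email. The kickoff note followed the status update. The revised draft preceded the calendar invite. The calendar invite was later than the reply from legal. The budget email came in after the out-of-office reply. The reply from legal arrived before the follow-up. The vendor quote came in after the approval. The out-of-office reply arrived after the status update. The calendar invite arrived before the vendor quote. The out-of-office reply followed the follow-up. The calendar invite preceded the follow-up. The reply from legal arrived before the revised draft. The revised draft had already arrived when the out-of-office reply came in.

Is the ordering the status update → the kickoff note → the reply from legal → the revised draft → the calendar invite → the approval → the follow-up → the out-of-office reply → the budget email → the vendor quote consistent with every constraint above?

Check each stated constraint against the proposed order — e.g. the status update is ahead of the out-of-office reply; the kickoff note is ahead of the budget email. Every pair is in the required order; nothing is violated.

yes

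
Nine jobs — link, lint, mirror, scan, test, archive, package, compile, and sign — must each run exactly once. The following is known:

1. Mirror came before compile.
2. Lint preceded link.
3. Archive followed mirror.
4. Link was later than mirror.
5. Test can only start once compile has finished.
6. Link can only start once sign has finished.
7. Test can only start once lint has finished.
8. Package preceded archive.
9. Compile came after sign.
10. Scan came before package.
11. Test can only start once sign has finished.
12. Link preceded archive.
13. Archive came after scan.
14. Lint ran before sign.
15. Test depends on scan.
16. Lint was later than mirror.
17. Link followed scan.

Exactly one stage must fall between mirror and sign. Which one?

Tracing the constraints gives mirror → lint → sign, so lint sits after mirror and before sign.
No other stage is forced both after mirror and before sign.

lint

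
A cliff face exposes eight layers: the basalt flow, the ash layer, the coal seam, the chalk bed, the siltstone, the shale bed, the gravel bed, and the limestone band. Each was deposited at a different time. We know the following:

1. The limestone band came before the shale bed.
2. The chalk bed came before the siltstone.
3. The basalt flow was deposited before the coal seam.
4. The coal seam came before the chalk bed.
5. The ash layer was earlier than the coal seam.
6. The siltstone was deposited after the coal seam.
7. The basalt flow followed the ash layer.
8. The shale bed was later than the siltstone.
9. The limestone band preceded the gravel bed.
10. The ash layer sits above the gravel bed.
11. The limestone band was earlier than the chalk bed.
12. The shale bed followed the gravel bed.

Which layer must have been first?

the limestone band

The limestone band has a chain of constraints placing it before every other layer, so the limestone band must be first.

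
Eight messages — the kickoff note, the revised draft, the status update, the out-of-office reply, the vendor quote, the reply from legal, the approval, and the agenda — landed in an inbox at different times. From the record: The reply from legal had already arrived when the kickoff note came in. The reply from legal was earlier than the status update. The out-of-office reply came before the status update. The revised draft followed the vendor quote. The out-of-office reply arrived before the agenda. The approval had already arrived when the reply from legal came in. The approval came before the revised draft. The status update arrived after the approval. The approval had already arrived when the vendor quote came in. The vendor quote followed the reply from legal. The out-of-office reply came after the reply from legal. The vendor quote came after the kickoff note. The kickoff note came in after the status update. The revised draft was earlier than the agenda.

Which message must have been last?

Every other message has a chain of constraints placing it before the agenda, so the agenda is last.

the agenda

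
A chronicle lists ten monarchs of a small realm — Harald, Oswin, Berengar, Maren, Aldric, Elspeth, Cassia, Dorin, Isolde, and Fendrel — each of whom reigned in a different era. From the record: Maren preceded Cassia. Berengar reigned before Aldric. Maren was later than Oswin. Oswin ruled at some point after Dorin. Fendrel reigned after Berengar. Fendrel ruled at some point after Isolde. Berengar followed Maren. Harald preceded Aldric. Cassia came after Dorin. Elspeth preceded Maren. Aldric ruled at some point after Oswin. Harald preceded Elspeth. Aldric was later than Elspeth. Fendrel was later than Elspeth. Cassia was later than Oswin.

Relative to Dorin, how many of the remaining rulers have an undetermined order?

Forced after Dorin: Aldric, Berengar, Cassia, Fendrel, Maren, and Oswin.
That leaves Elspeth, Harald, and Isolde with no forced order relative to Dorin — 3.

3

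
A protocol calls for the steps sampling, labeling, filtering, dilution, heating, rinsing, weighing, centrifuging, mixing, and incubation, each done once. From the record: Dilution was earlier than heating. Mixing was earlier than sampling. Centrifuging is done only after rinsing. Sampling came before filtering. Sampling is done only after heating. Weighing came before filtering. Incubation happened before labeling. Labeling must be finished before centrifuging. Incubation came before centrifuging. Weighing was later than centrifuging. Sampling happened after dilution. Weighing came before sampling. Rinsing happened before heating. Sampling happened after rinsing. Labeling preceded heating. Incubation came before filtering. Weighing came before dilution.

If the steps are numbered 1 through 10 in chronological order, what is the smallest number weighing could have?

5

Centrifuging, incubation, labeling, and rinsing must all come before weighing — 4 forced predecessors.
Nothing else is forced ahead of weighing, so its earliest slot is position 4 + 1 = 5.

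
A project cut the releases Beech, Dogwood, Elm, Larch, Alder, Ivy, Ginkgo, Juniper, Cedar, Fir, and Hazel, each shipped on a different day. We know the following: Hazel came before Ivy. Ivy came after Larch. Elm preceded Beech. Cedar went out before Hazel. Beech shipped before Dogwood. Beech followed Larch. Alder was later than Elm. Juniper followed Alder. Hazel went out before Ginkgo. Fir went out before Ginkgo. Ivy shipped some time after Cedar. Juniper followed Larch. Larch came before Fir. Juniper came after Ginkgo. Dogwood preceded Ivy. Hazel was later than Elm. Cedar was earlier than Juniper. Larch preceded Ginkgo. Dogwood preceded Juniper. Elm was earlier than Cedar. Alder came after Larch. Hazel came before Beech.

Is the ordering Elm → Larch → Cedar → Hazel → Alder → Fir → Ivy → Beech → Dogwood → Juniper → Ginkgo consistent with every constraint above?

The constraints require Dogwood before Ivy, but in the proposed sequence Ivy appears ahead of Dogwood. That one violation is enough.

no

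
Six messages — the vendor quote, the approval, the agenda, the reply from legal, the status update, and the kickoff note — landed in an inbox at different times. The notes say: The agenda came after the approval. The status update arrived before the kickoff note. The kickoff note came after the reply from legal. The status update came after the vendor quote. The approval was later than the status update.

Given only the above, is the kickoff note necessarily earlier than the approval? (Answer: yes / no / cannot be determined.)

cannot be determined

No chain of stated constraints runs from the kickoff note to the approval, and none runs from the approval to the kickoff note either.
So the relative order of the kickoff note and the approval is not fixed by the given facts.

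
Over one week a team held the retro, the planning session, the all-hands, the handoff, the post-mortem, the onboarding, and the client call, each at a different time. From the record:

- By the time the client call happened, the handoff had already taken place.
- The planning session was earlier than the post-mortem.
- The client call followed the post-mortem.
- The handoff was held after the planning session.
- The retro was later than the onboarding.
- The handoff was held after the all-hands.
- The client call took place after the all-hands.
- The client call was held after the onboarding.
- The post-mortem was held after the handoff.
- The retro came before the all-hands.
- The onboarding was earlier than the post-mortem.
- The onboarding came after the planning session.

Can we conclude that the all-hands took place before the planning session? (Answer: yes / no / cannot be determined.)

Tracing the constraints gives the planning session → the onboarding → the retro → the all-hands, so the planning session must come before the all-hands.
That means the all-hands cannot be before the planning session.

no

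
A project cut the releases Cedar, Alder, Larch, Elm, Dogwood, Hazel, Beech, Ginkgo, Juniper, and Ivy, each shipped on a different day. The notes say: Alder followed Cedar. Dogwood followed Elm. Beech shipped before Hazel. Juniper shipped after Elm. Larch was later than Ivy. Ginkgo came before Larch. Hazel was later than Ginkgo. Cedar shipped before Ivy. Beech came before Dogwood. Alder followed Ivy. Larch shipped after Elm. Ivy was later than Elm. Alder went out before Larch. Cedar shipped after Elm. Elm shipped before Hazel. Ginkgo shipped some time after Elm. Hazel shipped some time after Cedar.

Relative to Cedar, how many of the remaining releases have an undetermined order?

Forced before Cedar: Elm; forced after Cedar: Alder, Hazel, Ivy, and Larch.
That leaves Beech, Dogwood, Ginkgo, and Juniper with no forced order relative to Cedar — 4.

4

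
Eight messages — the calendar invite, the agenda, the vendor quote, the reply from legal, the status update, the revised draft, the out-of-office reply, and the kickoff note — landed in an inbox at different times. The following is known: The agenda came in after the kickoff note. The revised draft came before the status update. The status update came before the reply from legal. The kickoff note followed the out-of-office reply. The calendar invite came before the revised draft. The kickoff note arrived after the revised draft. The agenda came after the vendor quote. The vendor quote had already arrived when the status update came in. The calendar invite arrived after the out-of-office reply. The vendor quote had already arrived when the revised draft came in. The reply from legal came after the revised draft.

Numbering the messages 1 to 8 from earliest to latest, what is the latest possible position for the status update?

7

The status update must come before the reply from legal — 1 message forced after it.
Everything else can be placed before the status update in some valid order, so the status update can sit as late as position 8 − 1 = 7.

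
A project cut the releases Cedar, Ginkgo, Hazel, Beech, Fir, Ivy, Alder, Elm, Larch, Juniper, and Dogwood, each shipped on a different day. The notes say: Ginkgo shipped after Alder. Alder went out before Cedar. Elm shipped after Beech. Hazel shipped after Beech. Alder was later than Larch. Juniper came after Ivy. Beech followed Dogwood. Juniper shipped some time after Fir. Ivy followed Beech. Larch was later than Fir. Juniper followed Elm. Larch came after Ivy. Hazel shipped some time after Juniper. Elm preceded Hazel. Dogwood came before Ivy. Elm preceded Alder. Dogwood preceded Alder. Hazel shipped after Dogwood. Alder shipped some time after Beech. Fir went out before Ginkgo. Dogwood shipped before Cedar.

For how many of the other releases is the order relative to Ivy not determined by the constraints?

2

Forced before Ivy: Beech and Dogwood; forced after Ivy: Alder, Cedar, Ginkgo, Hazel, Juniper, and Larch.
That leaves Elm and Fir with no forced order relative to Ivy — 2.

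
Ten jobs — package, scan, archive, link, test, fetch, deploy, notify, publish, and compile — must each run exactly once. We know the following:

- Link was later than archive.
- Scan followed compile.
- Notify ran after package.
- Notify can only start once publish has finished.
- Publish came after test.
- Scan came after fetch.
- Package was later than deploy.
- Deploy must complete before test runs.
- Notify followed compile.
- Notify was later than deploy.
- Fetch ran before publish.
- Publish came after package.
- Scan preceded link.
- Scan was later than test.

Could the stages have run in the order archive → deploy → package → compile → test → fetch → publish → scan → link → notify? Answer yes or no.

Check each stated constraint against the proposed order — e.g. deploy is ahead of notify; archive is ahead of link. Every pair is in the required order; nothing is violated.

yes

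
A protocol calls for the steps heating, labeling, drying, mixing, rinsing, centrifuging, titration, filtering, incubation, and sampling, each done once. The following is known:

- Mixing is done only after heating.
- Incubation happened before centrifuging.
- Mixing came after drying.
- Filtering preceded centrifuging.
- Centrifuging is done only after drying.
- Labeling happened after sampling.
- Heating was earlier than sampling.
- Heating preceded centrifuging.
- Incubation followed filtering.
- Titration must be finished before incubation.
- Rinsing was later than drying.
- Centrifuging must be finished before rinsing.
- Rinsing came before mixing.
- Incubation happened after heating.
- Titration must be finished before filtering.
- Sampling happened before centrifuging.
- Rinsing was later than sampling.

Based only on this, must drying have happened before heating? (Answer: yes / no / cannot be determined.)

No chain of stated constraints runs from drying to heating, and none runs from heating to drying either.
So the relative order of drying and heating is not fixed by the given facts.

cannot be determined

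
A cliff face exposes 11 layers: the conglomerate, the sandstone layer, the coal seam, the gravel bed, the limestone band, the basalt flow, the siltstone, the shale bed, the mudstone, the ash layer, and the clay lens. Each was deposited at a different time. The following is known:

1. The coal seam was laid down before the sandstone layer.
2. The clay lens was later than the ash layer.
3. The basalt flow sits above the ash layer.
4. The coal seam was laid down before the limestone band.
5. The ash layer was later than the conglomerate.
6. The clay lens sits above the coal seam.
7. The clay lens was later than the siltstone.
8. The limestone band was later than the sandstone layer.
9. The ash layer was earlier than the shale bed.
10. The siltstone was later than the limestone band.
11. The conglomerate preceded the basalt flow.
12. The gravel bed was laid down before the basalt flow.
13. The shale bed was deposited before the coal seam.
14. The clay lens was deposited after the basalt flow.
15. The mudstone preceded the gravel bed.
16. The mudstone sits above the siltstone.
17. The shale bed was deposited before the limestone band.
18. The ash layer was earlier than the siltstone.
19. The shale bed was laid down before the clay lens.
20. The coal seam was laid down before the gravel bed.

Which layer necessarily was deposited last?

Every other layer has a chain of constraints placing it before the clay lens, so the clay lens is last.

the clay lens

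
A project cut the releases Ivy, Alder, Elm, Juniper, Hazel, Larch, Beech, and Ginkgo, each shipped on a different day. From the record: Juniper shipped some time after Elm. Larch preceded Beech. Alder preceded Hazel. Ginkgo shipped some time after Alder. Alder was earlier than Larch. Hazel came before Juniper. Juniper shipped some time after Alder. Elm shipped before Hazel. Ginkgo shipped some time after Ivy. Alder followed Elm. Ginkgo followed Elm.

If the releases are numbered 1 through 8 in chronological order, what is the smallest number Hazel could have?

Alder and Elm must both come before Hazel — 2 forced predecessors.
Nothing else is forced ahead of Hazel, so its earliest slot is position 2 + 1 = 3.

3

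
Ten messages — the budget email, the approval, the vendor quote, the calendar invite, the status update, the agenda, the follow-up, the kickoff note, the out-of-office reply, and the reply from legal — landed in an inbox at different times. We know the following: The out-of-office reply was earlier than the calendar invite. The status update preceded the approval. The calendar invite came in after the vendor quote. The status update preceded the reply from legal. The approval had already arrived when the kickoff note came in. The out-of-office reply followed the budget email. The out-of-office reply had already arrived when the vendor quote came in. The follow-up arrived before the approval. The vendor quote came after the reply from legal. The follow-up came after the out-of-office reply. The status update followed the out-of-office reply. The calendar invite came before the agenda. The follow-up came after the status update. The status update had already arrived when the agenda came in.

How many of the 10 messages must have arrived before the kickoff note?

Directly stated before the kickoff note: the approval.
The budget email reaches the kickoff note via the budget email → the out-of-office reply → the status update → the approval → the kickoff note.
The follow-up reaches the kickoff note via the follow-up → the approval → the kickoff note.
The out-of-office reply reaches the kickoff note via the out-of-office reply → the status update → the approval → the kickoff note.
Likewise the status update reaches the kickoff note by chaining the stated constraints.
No chain forces the agenda (or any of the others) ahead of the kickoff note.
That's the approval, the budget email, the follow-up, the out-of-office reply, and the status update — 5 in all.

5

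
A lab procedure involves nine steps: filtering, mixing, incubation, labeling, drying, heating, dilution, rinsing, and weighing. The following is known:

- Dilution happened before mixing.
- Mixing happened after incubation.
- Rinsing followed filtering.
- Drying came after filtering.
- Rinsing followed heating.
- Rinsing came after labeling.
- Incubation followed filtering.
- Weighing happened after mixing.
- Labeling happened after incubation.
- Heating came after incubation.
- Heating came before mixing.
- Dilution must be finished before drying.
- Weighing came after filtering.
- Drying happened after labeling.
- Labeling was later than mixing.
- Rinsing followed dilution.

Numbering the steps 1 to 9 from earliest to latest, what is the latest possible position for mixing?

Mixing must come before drying, labeling, rinsing, and weighing — 4 steps forced after it.
Everything else can be placed before mixing in some valid order, so mixing can sit as late as position 9 − 4 = 5.

5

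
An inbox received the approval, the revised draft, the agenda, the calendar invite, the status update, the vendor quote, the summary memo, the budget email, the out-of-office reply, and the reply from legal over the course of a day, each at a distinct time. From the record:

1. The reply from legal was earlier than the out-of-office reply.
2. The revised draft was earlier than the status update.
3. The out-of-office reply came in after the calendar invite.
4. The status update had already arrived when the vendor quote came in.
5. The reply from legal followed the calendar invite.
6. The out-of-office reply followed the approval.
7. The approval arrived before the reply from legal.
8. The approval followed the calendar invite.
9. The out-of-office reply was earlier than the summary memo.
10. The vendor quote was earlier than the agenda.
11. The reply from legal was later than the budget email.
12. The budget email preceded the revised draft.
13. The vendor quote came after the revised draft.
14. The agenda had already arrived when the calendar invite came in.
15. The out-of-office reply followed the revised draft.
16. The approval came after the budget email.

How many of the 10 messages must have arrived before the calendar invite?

5

Directly stated before the calendar invite: the agenda.
The budget email reaches the calendar invite via the budget email → the revised draft → the vendor quote → the agenda → the calendar invite.
The revised draft reaches the calendar invite via the revised draft → the vendor quote → the agenda → the calendar invite.
The status update reaches the calendar invite via the status update → the vendor quote → the agenda → the calendar invite.
Likewise the vendor quote reaches the calendar invite by chaining the stated constraints.
That's the agenda, the budget email, the revised draft, the status update, and the vendor quote — 5 in all.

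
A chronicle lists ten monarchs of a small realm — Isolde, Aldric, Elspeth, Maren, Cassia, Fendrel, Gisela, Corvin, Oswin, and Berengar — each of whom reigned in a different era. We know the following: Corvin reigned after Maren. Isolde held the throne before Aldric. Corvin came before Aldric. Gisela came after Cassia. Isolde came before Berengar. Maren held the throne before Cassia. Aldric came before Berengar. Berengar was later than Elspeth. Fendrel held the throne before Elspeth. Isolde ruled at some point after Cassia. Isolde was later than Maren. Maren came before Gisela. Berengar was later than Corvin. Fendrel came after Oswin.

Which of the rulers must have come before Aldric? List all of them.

Cassia, Corvin, Isolde, Maren

Directly stated before Aldric: Corvin and Isolde.
Cassia reaches Aldric via Cassia → Isolde → Aldric.
Maren reaches Aldric via Maren → Isolde → Aldric.
No chain forces Gisela (or any of the others) ahead of Aldric.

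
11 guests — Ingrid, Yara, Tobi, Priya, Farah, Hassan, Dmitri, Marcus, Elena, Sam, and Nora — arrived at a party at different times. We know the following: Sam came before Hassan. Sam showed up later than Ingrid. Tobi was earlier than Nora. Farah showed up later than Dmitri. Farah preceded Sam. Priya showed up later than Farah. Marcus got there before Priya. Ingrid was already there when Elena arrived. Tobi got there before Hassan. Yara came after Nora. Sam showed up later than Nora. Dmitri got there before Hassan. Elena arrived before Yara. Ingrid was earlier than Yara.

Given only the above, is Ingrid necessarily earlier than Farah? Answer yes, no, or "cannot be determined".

cannot be determined

No chain of stated constraints runs from Ingrid to Farah, and none runs from Farah to Ingrid either.
So the relative order of Ingrid and Farah is not fixed by the given facts.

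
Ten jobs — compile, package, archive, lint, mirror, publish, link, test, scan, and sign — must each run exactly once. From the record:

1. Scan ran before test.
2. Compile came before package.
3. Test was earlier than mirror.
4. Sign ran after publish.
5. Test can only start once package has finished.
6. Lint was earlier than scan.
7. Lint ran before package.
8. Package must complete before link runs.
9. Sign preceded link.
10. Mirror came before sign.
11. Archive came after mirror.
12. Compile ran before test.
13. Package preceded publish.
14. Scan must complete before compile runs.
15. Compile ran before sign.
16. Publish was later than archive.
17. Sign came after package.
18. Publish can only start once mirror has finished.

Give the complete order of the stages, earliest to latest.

lint, scan, compile, package, test, mirror, archive, publish, sign, link

The constraints fix every adjacent pair, so only one ordering works:
lint → scan → compile → package → test → mirror → archive → publish → sign → link.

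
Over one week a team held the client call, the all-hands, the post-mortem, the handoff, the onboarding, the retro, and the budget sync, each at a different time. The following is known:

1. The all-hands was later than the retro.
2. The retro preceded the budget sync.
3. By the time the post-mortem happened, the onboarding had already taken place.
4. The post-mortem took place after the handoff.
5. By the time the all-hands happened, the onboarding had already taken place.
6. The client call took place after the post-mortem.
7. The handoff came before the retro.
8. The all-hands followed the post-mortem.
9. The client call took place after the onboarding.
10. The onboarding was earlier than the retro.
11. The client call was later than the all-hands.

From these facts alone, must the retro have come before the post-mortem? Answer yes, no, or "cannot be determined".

cannot be determined

No chain of stated constraints runs from the retro to the post-mortem, and none runs from the post-mortem to the retro either.
So the relative order of the retro and the post-mortem is not fixed by the given facts.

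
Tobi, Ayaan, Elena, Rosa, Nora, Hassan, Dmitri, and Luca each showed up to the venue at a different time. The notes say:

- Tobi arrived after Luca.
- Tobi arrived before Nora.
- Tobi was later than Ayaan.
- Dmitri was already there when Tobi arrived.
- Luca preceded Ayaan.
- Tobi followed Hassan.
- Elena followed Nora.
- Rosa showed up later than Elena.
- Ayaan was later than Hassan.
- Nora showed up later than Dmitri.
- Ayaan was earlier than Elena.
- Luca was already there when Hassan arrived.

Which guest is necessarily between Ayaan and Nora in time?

Tracing the constraints gives Ayaan → Tobi → Nora, so Tobi sits after Ayaan and before Nora.
No other guest is forced both after Ayaan and before Nora.

Tobi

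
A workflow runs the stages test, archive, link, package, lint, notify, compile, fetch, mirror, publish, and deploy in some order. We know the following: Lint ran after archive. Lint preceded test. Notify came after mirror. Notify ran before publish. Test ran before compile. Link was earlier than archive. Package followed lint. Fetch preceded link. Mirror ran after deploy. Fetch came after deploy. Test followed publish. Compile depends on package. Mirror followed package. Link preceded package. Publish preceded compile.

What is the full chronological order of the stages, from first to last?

The constraints fix every adjacent pair, so only one ordering works:
deploy → fetch → link → archive → lint → package → mirror → notify → publish → test → compile.

deploy, fetch, link, archive, lint, package, mirror, notify, publish, test, compile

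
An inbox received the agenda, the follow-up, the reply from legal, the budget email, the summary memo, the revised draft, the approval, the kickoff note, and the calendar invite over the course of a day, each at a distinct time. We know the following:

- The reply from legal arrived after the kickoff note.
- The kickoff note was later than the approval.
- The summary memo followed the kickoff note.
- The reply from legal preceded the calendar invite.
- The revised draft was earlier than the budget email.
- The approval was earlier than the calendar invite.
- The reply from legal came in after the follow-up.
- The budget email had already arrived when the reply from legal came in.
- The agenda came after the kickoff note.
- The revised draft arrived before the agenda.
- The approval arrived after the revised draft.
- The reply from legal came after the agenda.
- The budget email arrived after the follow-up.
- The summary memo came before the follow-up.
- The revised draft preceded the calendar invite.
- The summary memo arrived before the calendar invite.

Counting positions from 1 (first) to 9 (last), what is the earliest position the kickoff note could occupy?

The approval and the revised draft must both come before the kickoff note — 2 forced predecessors.
Nothing else is forced ahead of the kickoff note, so its earliest slot is position 2 + 1 = 3.

3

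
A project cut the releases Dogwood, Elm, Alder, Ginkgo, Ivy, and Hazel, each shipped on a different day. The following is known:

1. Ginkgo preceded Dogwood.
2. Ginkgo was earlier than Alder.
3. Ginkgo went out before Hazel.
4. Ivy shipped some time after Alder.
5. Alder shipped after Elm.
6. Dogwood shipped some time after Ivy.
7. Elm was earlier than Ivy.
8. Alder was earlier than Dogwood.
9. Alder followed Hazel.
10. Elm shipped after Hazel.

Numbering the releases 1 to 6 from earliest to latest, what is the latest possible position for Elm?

3

Elm must come before Alder, Dogwood, and Ivy — 3 releases forced after it.
Everything else can be placed before Elm in some valid order, so Elm can sit as late as position 6 − 3 = 3.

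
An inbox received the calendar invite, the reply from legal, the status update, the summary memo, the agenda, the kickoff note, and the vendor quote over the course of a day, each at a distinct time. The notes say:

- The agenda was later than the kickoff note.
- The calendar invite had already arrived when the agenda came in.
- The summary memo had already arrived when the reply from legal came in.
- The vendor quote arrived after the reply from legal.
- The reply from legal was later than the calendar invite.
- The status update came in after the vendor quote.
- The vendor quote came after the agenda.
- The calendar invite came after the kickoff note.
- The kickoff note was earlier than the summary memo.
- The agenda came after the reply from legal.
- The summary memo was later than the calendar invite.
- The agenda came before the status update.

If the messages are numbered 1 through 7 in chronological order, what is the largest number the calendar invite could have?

The calendar invite must come before the agenda, the reply from legal, the status update, the summary memo, and the vendor quote — 5 messages forced after it.
Everything else can be placed before the calendar invite in some valid order, so the calendar invite can sit as late as position 7 − 5 = 2.

2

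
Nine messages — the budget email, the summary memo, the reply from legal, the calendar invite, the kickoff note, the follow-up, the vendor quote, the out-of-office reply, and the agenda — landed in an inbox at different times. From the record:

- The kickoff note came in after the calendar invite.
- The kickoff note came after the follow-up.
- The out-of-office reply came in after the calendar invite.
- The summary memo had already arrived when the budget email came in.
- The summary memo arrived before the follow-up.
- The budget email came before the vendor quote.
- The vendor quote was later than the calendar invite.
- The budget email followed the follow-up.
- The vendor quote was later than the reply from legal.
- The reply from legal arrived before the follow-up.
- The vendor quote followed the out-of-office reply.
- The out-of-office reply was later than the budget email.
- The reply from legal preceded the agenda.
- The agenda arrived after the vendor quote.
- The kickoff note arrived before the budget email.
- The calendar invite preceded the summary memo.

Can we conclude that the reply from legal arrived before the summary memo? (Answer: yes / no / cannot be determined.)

No chain of stated constraints runs from the reply from legal to the summary memo, and none runs from the summary memo to the reply from legal either.
So the relative order of the reply from legal and the summary memo is not fixed by the given facts.

cannot be determined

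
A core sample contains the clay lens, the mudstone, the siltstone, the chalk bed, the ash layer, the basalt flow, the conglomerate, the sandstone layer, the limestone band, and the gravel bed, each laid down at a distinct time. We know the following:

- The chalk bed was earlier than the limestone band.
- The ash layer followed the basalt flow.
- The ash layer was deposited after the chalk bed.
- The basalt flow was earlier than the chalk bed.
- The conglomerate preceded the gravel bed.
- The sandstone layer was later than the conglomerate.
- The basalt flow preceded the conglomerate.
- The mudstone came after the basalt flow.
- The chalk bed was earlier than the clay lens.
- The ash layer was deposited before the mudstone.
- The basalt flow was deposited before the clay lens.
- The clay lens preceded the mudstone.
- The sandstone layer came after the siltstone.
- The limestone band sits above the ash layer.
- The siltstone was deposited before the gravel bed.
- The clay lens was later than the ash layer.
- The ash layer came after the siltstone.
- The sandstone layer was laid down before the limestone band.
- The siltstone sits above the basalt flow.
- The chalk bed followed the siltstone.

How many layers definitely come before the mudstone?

Directly stated before the mudstone: the ash layer, the basalt flow, and the clay lens.
The chalk bed reaches the mudstone via the chalk bed → the ash layer → the mudstone.
The siltstone reaches the mudstone via the siltstone → the ash layer → the mudstone.
That's the ash layer, the basalt flow, the chalk bed, the clay lens, and the siltstone — 5 in all.

5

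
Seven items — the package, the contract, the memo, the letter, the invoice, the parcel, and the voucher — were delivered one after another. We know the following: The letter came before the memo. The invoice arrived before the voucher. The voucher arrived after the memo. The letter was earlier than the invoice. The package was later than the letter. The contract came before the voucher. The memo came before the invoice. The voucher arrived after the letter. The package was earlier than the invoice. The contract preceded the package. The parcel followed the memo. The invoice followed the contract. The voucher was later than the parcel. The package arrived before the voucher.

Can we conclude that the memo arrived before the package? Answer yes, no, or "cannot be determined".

cannot be determined

No chain of stated constraints runs from the memo to the package, and none runs from the package to the memo either.
So the relative order of the memo and the package is not fixed by the given facts.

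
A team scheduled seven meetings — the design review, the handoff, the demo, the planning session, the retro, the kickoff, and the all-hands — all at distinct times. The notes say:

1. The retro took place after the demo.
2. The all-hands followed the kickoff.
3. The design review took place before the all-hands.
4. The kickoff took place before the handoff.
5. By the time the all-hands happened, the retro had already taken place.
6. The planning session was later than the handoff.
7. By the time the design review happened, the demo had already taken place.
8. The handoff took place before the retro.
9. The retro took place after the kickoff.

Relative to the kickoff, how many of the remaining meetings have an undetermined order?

2

Forced after the kickoff: the all-hands, the handoff, the planning session, and the retro.
That leaves the demo and the design review with no forced order relative to the kickoff — 2.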